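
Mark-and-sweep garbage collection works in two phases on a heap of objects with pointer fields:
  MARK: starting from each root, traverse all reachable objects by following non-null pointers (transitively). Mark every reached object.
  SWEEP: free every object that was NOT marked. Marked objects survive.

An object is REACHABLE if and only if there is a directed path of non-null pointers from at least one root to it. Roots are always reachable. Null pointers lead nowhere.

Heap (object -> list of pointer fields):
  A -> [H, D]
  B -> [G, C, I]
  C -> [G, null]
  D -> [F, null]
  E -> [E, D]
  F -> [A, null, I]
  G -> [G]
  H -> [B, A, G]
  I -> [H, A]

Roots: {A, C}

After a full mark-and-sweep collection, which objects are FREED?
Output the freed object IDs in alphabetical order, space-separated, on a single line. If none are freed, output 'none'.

Answer: E

Derivation:
Roots: A C
Mark A: refs=H D, marked=A
Mark C: refs=G null, marked=A C
Mark H: refs=B A G, marked=A C H
Mark D: refs=F null, marked=A C D H
Mark G: refs=G, marked=A C D G H
Mark B: refs=G C I, marked=A B C D G H
Mark F: refs=A null I, marked=A B C D F G H
Mark I: refs=H A, marked=A B C D F G H I
Unmarked (collected): E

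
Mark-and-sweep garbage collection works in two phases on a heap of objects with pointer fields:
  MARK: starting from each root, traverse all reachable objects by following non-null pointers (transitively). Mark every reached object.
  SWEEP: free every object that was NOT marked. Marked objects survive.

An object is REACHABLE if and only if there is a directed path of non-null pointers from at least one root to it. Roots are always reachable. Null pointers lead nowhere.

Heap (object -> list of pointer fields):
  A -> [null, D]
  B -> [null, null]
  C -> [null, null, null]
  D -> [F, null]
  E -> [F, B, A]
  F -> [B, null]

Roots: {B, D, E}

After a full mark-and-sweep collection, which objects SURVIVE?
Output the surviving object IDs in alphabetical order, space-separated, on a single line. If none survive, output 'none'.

Answer: A B D E F

Derivation:
Roots: B D E
Mark B: refs=null null, marked=B
Mark D: refs=F null, marked=B D
Mark E: refs=F B A, marked=B D E
Mark F: refs=B null, marked=B D E F
Mark A: refs=null D, marked=A B D E F
Unmarked (collected): C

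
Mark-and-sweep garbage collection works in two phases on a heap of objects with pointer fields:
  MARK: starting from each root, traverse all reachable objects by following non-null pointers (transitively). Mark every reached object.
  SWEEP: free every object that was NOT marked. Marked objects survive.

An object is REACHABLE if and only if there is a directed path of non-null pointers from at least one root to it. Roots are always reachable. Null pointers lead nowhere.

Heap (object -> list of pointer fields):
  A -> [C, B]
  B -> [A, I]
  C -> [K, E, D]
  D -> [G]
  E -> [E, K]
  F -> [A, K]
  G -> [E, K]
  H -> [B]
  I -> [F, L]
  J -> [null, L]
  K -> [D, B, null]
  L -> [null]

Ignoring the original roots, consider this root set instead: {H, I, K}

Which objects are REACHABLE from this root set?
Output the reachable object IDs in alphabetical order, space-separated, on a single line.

Answer: A B C D E F G H I K L

Derivation:
Roots: H I K
Mark H: refs=B, marked=H
Mark I: refs=F L, marked=H I
Mark K: refs=D B null, marked=H I K
Mark B: refs=A I, marked=B H I K
Mark F: refs=A K, marked=B F H I K
Mark L: refs=null, marked=B F H I K L
Mark D: refs=G, marked=B D F H I K L
Mark A: refs=C B, marked=A B D F H I K L
Mark G: refs=E K, marked=A B D F G H I K L
Mark C: refs=K E D, marked=A B C D F G H I K L
Mark E: refs=E K, marked=A B C D E F G H I K L
Unmarked (collected): J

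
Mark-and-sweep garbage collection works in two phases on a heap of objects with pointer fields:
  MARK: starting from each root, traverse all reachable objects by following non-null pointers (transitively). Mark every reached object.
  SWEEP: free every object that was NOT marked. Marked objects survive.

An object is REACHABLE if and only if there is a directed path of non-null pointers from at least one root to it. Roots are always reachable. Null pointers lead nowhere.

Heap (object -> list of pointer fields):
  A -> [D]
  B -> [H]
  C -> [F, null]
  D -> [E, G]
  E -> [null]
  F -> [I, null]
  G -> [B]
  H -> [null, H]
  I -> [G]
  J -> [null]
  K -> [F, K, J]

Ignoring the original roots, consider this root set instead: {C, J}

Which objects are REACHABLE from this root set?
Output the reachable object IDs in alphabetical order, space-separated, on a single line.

Roots: C J
Mark C: refs=F null, marked=C
Mark J: refs=null, marked=C J
Mark F: refs=I null, marked=C F J
Mark I: refs=G, marked=C F I J
Mark G: refs=B, marked=C F G I J
Mark B: refs=H, marked=B C F G I J
Mark H: refs=null H, marked=B C F G H I J
Unmarked (collected): A D E K

Answer: B C F G H I J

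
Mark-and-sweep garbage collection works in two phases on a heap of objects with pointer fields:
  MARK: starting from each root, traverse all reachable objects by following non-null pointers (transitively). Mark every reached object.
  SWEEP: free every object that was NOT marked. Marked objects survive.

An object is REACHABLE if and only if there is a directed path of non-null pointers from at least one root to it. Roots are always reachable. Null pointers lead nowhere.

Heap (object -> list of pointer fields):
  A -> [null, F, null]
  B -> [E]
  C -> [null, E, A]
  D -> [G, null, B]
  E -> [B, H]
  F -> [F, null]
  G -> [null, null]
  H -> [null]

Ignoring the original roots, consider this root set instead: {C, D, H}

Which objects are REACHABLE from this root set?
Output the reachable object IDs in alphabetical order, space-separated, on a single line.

Answer: A B C D E F G H

Derivation:
Roots: C D H
Mark C: refs=null E A, marked=C
Mark D: refs=G null B, marked=C D
Mark H: refs=null, marked=C D H
Mark E: refs=B H, marked=C D E H
Mark A: refs=null F null, marked=A C D E H
Mark G: refs=null null, marked=A C D E G H
Mark B: refs=E, marked=A B C D E G H
Mark F: refs=F null, marked=A B C D E F G H
Unmarked (collected): (none)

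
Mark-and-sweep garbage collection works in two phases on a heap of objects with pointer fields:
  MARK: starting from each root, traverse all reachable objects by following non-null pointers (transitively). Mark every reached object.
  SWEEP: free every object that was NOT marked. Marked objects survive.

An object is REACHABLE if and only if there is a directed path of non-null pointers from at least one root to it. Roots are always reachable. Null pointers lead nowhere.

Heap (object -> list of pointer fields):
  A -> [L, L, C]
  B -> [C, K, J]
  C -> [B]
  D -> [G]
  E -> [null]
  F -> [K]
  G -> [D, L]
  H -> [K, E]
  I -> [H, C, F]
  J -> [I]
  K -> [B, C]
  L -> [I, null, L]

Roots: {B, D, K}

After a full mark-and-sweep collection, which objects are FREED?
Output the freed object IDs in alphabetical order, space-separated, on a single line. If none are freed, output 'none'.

Answer: A

Derivation:
Roots: B D K
Mark B: refs=C K J, marked=B
Mark D: refs=G, marked=B D
Mark K: refs=B C, marked=B D K
Mark C: refs=B, marked=B C D K
Mark J: refs=I, marked=B C D J K
Mark G: refs=D L, marked=B C D G J K
Mark I: refs=H C F, marked=B C D G I J K
Mark L: refs=I null L, marked=B C D G I J K L
Mark H: refs=K E, marked=B C D G H I J K L
Mark F: refs=K, marked=B C D F G H I J K L
Mark E: refs=null, marked=B C D E F G H I J K L
Unmarked (collected): A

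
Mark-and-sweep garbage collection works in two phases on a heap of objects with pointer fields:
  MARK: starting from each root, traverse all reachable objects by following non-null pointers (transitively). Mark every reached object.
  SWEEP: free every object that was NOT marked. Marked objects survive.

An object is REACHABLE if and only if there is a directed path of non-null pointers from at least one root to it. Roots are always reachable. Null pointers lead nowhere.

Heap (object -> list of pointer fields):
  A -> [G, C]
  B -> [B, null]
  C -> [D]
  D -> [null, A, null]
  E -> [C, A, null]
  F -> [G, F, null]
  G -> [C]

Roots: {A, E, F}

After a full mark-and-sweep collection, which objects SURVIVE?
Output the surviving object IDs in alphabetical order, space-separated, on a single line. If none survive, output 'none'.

Answer: A C D E F G

Derivation:
Roots: A E F
Mark A: refs=G C, marked=A
Mark E: refs=C A null, marked=A E
Mark F: refs=G F null, marked=A E F
Mark G: refs=C, marked=A E F G
Mark C: refs=D, marked=A C E F G
Mark D: refs=null A null, marked=A C D E F G
Unmarked (collected): B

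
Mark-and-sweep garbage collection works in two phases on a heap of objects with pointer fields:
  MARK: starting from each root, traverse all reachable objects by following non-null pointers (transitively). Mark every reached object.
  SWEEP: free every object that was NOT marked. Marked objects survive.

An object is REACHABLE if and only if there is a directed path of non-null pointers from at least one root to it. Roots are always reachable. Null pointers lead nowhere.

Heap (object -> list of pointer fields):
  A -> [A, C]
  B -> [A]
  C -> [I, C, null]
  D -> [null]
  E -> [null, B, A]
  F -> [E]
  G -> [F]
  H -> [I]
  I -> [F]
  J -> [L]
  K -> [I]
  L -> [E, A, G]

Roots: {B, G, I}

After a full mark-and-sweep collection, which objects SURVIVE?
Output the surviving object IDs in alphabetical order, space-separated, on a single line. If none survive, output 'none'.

Roots: B G I
Mark B: refs=A, marked=B
Mark G: refs=F, marked=B G
Mark I: refs=F, marked=B G I
Mark A: refs=A C, marked=A B G I
Mark F: refs=E, marked=A B F G I
Mark C: refs=I C null, marked=A B C F G I
Mark E: refs=null B A, marked=A B C E F G I
Unmarked (collected): D H J K L

Answer: A B C E F G I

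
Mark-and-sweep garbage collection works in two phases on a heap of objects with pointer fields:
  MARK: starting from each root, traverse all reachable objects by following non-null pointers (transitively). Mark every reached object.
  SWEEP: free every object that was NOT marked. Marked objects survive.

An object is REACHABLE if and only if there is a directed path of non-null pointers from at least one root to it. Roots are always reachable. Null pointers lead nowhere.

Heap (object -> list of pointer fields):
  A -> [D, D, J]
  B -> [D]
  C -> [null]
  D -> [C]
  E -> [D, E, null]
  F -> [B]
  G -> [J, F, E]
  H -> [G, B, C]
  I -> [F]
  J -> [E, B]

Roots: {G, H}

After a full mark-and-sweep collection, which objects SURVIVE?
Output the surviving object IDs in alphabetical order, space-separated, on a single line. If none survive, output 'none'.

Roots: G H
Mark G: refs=J F E, marked=G
Mark H: refs=G B C, marked=G H
Mark J: refs=E B, marked=G H J
Mark F: refs=B, marked=F G H J
Mark E: refs=D E null, marked=E F G H J
Mark B: refs=D, marked=B E F G H J
Mark C: refs=null, marked=B C E F G H J
Mark D: refs=C, marked=B C D E F G H J
Unmarked (collected): A I

Answer: B C D E F G H J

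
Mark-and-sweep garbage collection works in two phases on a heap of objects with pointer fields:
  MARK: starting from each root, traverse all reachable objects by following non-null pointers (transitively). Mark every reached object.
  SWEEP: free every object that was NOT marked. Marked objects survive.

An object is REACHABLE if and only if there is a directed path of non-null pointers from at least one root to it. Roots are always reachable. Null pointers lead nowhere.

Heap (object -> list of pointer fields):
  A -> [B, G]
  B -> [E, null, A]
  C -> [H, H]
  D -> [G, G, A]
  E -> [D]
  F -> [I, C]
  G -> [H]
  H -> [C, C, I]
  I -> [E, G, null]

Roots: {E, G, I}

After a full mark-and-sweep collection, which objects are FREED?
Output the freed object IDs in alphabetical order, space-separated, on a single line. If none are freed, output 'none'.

Answer: F

Derivation:
Roots: E G I
Mark E: refs=D, marked=E
Mark G: refs=H, marked=E G
Mark I: refs=E G null, marked=E G I
Mark D: refs=G G A, marked=D E G I
Mark H: refs=C C I, marked=D E G H I
Mark A: refs=B G, marked=A D E G H I
Mark C: refs=H H, marked=A C D E G H I
Mark B: refs=E null A, marked=A B C D E G H I
Unmarked (collected): F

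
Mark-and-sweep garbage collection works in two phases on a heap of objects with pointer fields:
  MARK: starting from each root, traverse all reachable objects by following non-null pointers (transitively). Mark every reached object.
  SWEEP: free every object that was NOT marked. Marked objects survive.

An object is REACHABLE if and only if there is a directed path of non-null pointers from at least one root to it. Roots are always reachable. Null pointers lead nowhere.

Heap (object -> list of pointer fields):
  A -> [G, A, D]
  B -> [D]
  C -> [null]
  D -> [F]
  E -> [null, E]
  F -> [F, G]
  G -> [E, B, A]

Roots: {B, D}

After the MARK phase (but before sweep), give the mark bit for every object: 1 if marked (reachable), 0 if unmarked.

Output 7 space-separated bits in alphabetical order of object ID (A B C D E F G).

Roots: B D
Mark B: refs=D, marked=B
Mark D: refs=F, marked=B D
Mark F: refs=F G, marked=B D F
Mark G: refs=E B A, marked=B D F G
Mark E: refs=null E, marked=B D E F G
Mark A: refs=G A D, marked=A B D E F G
Unmarked (collected): C

Answer: 1 1 0 1 1 1 1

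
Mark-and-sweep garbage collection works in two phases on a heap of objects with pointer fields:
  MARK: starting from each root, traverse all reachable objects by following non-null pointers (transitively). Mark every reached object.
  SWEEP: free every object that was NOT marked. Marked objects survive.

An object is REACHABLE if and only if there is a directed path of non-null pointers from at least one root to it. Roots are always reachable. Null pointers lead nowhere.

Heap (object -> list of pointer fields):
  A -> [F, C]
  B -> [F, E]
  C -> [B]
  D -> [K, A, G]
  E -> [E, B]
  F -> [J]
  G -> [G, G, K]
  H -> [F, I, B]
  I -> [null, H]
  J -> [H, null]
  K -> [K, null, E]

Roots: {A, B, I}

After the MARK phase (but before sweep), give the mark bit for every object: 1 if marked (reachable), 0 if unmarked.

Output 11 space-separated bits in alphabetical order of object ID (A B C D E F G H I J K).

Answer: 1 1 1 0 1 1 0 1 1 1 0

Derivation:
Roots: A B I
Mark A: refs=F C, marked=A
Mark B: refs=F E, marked=A B
Mark I: refs=null H, marked=A B I
Mark F: refs=J, marked=A B F I
Mark C: refs=B, marked=A B C F I
Mark E: refs=E B, marked=A B C E F I
Mark H: refs=F I B, marked=A B C E F H I
Mark J: refs=H null, marked=A B C E F H I J
Unmarked (collected): D G K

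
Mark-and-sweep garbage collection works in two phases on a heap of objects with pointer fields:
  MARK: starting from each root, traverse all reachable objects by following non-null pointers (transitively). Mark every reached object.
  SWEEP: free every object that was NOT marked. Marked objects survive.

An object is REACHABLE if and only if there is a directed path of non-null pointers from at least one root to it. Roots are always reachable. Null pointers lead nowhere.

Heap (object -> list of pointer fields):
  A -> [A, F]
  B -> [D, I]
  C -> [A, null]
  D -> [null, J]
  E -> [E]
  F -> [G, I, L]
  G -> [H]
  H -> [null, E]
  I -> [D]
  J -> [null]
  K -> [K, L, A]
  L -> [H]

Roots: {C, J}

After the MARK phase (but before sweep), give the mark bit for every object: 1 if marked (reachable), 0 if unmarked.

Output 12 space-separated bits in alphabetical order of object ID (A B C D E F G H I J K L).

Answer: 1 0 1 1 1 1 1 1 1 1 0 1

Derivation:
Roots: C J
Mark C: refs=A null, marked=C
Mark J: refs=null, marked=C J
Mark A: refs=A F, marked=A C J
Mark F: refs=G I L, marked=A C F J
Mark G: refs=H, marked=A C F G J
Mark I: refs=D, marked=A C F G I J
Mark L: refs=H, marked=A C F G I J L
Mark H: refs=null E, marked=A C F G H I J L
Mark D: refs=null J, marked=A C D F G H I J L
Mark E: refs=E, marked=A C D E F G H I J L
Unmarked (collected): B K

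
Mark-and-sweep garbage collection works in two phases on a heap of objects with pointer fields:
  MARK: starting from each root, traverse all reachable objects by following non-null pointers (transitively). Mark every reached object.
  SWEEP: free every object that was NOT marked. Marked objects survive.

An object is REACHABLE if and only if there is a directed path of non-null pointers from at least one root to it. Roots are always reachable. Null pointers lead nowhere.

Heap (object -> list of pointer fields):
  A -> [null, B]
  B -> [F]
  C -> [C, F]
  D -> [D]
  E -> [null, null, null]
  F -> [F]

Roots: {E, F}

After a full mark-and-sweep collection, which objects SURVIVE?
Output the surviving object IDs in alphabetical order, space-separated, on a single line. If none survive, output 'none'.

Roots: E F
Mark E: refs=null null null, marked=E
Mark F: refs=F, marked=E F
Unmarked (collected): A B C D

Answer: E F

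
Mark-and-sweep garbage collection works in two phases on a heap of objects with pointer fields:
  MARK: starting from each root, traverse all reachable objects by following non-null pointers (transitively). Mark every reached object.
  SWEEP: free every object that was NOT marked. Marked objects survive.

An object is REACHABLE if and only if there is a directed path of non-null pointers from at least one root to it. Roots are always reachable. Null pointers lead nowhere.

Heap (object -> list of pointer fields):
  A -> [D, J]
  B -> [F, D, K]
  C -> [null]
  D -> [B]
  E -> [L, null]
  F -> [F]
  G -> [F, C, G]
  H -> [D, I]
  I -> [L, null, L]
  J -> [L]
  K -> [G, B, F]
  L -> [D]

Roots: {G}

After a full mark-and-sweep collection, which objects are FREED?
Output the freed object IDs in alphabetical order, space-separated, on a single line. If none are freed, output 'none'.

Answer: A B D E H I J K L

Derivation:
Roots: G
Mark G: refs=F C G, marked=G
Mark F: refs=F, marked=F G
Mark C: refs=null, marked=C F G
Unmarked (collected): A B D E H I J K L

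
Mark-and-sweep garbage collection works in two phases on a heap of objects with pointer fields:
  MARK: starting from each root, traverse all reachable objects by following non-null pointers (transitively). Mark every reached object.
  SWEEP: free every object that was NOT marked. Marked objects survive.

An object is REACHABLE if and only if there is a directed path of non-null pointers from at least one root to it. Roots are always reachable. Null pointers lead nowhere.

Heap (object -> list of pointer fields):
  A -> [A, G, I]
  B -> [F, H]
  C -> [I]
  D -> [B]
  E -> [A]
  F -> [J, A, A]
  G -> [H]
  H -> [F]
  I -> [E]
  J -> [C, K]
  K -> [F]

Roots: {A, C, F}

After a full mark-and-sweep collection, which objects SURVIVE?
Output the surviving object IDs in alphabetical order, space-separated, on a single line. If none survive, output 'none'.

Answer: A C E F G H I J K

Derivation:
Roots: A C F
Mark A: refs=A G I, marked=A
Mark C: refs=I, marked=A C
Mark F: refs=J A A, marked=A C F
Mark G: refs=H, marked=A C F G
Mark I: refs=E, marked=A C F G I
Mark J: refs=C K, marked=A C F G I J
Mark H: refs=F, marked=A C F G H I J
Mark E: refs=A, marked=A C E F G H I J
Mark K: refs=F, marked=A C E F G H I J K
Unmarked (collected): B D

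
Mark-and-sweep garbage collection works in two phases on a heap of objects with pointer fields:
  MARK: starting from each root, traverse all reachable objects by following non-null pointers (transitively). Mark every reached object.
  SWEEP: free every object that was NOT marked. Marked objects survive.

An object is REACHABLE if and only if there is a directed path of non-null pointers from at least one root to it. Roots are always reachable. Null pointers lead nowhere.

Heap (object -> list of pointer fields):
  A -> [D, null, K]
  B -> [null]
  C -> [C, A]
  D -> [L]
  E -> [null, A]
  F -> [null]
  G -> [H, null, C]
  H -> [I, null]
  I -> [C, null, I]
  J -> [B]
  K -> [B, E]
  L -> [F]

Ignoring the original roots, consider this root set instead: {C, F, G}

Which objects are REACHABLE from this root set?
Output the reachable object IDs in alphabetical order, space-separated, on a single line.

Roots: C F G
Mark C: refs=C A, marked=C
Mark F: refs=null, marked=C F
Mark G: refs=H null C, marked=C F G
Mark A: refs=D null K, marked=A C F G
Mark H: refs=I null, marked=A C F G H
Mark D: refs=L, marked=A C D F G H
Mark K: refs=B E, marked=A C D F G H K
Mark I: refs=C null I, marked=A C D F G H I K
Mark L: refs=F, marked=A C D F G H I K L
Mark B: refs=null, marked=A B C D F G H I K L
Mark E: refs=null A, marked=A B C D E F G H I K L
Unmarked (collected): J

Answer: A B C D E F G H I K L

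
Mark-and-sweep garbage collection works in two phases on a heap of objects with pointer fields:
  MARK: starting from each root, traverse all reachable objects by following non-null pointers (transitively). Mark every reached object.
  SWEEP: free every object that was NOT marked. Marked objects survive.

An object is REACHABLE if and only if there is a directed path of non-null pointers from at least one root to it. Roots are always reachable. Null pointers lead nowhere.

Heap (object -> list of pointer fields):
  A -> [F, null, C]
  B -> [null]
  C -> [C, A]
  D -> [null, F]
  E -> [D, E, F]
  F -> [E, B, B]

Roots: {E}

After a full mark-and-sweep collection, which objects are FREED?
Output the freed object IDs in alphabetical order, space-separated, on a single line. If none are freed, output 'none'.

Roots: E
Mark E: refs=D E F, marked=E
Mark D: refs=null F, marked=D E
Mark F: refs=E B B, marked=D E F
Mark B: refs=null, marked=B D E F
Unmarked (collected): A C

Answer: A C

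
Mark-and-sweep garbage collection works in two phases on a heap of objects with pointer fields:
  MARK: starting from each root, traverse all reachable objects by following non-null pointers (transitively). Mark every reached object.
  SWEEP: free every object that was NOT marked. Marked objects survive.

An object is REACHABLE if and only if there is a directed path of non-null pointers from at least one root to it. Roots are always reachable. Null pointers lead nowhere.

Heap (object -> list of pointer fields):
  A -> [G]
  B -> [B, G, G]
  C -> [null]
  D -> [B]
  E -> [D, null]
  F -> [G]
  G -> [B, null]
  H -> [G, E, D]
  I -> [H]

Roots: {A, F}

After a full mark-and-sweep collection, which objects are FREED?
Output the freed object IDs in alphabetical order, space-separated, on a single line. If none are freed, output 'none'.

Answer: C D E H I

Derivation:
Roots: A F
Mark A: refs=G, marked=A
Mark F: refs=G, marked=A F
Mark G: refs=B null, marked=A F G
Mark B: refs=B G G, marked=A B F G
Unmarked (collected): C D E H I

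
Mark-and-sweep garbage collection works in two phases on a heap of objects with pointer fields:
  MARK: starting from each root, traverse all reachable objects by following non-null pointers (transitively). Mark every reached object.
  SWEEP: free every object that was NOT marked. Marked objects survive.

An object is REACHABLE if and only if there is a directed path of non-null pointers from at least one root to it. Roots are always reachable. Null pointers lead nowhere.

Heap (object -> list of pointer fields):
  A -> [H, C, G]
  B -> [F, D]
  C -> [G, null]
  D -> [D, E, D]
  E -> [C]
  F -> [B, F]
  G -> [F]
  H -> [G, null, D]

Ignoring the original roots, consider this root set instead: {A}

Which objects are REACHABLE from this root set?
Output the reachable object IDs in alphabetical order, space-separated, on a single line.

Roots: A
Mark A: refs=H C G, marked=A
Mark H: refs=G null D, marked=A H
Mark C: refs=G null, marked=A C H
Mark G: refs=F, marked=A C G H
Mark D: refs=D E D, marked=A C D G H
Mark F: refs=B F, marked=A C D F G H
Mark E: refs=C, marked=A C D E F G H
Mark B: refs=F D, marked=A B C D E F G H
Unmarked (collected): (none)

Answer: A B C D E F G H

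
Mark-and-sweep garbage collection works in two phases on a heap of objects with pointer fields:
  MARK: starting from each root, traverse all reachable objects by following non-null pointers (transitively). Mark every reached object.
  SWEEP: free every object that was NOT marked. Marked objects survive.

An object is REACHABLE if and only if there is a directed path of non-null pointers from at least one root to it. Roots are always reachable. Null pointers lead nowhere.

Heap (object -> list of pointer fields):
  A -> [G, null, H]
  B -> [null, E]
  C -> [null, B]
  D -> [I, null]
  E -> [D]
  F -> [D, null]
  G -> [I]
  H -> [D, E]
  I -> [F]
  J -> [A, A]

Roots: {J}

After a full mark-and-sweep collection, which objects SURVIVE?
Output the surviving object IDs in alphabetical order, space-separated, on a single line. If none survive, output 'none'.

Roots: J
Mark J: refs=A A, marked=J
Mark A: refs=G null H, marked=A J
Mark G: refs=I, marked=A G J
Mark H: refs=D E, marked=A G H J
Mark I: refs=F, marked=A G H I J
Mark D: refs=I null, marked=A D G H I J
Mark E: refs=D, marked=A D E G H I J
Mark F: refs=D null, marked=A D E F G H I J
Unmarked (collected): B C

Answer: A D E F G H I J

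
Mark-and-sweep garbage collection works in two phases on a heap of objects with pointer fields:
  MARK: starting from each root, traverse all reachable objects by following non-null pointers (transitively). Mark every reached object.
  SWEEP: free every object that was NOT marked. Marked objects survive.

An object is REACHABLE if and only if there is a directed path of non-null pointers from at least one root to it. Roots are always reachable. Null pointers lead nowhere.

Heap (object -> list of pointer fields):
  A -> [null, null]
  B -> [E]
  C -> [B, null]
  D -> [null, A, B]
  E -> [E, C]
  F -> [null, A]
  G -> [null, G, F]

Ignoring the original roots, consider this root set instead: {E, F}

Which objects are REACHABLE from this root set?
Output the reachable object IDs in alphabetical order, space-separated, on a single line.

Roots: E F
Mark E: refs=E C, marked=E
Mark F: refs=null A, marked=E F
Mark C: refs=B null, marked=C E F
Mark A: refs=null null, marked=A C E F
Mark B: refs=E, marked=A B C E F
Unmarked (collected): D G

Answer: A B C E F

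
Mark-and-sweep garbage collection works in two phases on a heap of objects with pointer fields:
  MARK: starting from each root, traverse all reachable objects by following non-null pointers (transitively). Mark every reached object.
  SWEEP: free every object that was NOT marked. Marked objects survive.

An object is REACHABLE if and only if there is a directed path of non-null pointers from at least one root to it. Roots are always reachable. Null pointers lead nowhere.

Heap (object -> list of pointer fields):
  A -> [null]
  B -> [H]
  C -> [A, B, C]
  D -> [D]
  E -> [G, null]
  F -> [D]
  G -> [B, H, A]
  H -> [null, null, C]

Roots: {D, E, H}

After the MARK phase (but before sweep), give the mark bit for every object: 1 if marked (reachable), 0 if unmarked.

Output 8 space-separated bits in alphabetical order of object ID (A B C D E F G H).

Answer: 1 1 1 1 1 0 1 1

Derivation:
Roots: D E H
Mark D: refs=D, marked=D
Mark E: refs=G null, marked=D E
Mark H: refs=null null C, marked=D E H
Mark G: refs=B H A, marked=D E G H
Mark C: refs=A B C, marked=C D E G H
Mark B: refs=H, marked=B C D E G H
Mark A: refs=null, marked=A B C D E G H
Unmarked (collected): F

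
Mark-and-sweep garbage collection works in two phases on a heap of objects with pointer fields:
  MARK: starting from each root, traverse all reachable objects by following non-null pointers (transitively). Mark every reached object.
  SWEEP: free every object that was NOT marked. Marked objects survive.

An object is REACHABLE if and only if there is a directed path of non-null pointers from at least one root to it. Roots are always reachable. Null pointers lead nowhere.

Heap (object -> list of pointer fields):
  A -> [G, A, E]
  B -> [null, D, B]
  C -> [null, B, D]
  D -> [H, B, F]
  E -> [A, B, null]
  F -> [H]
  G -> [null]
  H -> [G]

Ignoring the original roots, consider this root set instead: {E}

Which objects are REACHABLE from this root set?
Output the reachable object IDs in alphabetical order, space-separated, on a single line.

Answer: A B D E F G H

Derivation:
Roots: E
Mark E: refs=A B null, marked=E
Mark A: refs=G A E, marked=A E
Mark B: refs=null D B, marked=A B E
Mark G: refs=null, marked=A B E G
Mark D: refs=H B F, marked=A B D E G
Mark H: refs=G, marked=A B D E G H
Mark F: refs=H, marked=A B D E F G H
Unmarked (collected): C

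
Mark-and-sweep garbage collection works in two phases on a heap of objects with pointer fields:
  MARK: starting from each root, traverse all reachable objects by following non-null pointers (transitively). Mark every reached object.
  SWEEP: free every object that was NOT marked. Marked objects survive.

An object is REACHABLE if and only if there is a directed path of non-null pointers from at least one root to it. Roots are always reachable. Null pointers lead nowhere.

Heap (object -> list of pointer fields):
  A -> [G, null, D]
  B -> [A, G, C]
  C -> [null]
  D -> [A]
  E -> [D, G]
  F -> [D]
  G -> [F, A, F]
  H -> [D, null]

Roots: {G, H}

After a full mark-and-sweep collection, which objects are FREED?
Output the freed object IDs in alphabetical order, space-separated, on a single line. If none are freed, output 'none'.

Roots: G H
Mark G: refs=F A F, marked=G
Mark H: refs=D null, marked=G H
Mark F: refs=D, marked=F G H
Mark A: refs=G null D, marked=A F G H
Mark D: refs=A, marked=A D F G H
Unmarked (collected): B C E

Answer: B C E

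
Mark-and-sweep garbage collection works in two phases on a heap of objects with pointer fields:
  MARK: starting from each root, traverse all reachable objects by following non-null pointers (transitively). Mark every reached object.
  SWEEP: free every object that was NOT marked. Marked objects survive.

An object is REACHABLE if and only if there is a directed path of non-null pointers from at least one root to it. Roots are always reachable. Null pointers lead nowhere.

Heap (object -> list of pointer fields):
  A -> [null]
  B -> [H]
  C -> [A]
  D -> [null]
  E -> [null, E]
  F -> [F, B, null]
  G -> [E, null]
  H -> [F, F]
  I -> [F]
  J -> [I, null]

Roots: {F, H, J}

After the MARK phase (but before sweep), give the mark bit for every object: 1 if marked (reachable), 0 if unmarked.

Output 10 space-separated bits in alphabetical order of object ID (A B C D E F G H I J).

Answer: 0 1 0 0 0 1 0 1 1 1

Derivation:
Roots: F H J
Mark F: refs=F B null, marked=F
Mark H: refs=F F, marked=F H
Mark J: refs=I null, marked=F H J
Mark B: refs=H, marked=B F H J
Mark I: refs=F, marked=B F H I J
Unmarked (collected): A C D E G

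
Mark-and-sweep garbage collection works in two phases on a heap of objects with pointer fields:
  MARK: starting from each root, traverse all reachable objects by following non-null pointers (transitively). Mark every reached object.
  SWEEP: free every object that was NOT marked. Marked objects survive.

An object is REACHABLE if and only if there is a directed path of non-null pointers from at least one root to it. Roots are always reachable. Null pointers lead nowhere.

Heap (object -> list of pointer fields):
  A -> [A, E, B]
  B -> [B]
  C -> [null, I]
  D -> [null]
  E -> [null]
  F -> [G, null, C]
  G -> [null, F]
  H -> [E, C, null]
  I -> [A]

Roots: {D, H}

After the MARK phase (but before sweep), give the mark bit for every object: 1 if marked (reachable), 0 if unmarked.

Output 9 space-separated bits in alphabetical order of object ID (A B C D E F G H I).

Answer: 1 1 1 1 1 0 0 1 1

Derivation:
Roots: D H
Mark D: refs=null, marked=D
Mark H: refs=E C null, marked=D H
Mark E: refs=null, marked=D E H
Mark C: refs=null I, marked=C D E H
Mark I: refs=A, marked=C D E H I
Mark A: refs=A E B, marked=A C D E H I
Mark B: refs=B, marked=A B C D E H I
Unmarked (collected): F G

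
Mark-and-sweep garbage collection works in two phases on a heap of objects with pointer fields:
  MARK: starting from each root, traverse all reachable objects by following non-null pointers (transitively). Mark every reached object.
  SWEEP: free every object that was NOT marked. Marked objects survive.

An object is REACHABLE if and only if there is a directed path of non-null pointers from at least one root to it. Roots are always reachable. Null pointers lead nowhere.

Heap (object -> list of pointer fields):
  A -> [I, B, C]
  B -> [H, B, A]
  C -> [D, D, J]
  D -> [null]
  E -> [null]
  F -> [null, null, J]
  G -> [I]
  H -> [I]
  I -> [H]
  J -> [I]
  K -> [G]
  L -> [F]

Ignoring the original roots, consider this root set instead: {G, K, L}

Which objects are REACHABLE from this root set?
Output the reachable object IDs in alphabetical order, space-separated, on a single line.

Roots: G K L
Mark G: refs=I, marked=G
Mark K: refs=G, marked=G K
Mark L: refs=F, marked=G K L
Mark I: refs=H, marked=G I K L
Mark F: refs=null null J, marked=F G I K L
Mark H: refs=I, marked=F G H I K L
Mark J: refs=I, marked=F G H I J K L
Unmarked (collected): A B C D E

Answer: F G H I J K L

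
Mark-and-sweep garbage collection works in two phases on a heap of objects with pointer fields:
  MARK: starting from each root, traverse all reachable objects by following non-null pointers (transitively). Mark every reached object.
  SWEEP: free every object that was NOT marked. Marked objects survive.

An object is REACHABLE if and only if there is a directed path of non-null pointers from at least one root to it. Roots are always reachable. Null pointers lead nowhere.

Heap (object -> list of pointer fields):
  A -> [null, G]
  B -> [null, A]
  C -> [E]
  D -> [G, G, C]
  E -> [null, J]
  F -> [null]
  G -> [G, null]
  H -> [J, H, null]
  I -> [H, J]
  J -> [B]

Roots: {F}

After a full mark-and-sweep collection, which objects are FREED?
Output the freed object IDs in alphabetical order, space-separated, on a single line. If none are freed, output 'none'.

Answer: A B C D E G H I J

Derivation:
Roots: F
Mark F: refs=null, marked=F
Unmarked (collected): A B C D E G H I J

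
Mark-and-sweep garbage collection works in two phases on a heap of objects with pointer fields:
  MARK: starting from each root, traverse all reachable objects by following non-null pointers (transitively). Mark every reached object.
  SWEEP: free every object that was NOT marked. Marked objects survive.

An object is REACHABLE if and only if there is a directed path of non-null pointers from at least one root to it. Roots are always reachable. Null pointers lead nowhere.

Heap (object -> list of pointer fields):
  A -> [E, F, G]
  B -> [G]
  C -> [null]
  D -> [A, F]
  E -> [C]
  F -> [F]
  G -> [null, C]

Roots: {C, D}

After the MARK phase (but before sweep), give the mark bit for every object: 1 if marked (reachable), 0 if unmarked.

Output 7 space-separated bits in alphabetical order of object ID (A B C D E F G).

Roots: C D
Mark C: refs=null, marked=C
Mark D: refs=A F, marked=C D
Mark A: refs=E F G, marked=A C D
Mark F: refs=F, marked=A C D F
Mark E: refs=C, marked=A C D E F
Mark G: refs=null C, marked=A C D E F G
Unmarked (collected): B

Answer: 1 0 1 1 1 1 1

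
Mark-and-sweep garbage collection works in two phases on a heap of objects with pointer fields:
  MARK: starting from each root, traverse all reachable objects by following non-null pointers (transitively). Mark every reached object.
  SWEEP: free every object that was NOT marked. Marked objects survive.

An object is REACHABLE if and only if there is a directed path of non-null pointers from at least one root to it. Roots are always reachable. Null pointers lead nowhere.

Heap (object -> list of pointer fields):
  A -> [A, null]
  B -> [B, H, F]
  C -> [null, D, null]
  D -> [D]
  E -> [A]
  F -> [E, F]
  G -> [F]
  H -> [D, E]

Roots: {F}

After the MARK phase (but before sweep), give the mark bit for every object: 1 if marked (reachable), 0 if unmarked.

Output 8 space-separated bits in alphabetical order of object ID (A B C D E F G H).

Answer: 1 0 0 0 1 1 0 0

Derivation:
Roots: F
Mark F: refs=E F, marked=F
Mark E: refs=A, marked=E F
Mark A: refs=A null, marked=A E F
Unmarked (collected): B C D G H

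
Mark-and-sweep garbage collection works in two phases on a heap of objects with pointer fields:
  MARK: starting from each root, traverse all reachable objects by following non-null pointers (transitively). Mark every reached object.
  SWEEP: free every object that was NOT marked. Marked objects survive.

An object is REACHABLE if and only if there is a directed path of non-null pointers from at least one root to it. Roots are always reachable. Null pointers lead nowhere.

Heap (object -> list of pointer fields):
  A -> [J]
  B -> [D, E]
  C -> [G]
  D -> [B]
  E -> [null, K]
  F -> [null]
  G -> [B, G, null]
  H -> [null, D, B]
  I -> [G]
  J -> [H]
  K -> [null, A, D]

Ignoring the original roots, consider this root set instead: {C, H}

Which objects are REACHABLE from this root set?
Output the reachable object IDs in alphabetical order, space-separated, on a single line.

Answer: A B C D E G H J K

Derivation:
Roots: C H
Mark C: refs=G, marked=C
Mark H: refs=null D B, marked=C H
Mark G: refs=B G null, marked=C G H
Mark D: refs=B, marked=C D G H
Mark B: refs=D E, marked=B C D G H
Mark E: refs=null K, marked=B C D E G H
Mark K: refs=null A D, marked=B C D E G H K
Mark A: refs=J, marked=A B C D E G H K
Mark J: refs=H, marked=A B C D E G H J K
Unmarked (collected): F I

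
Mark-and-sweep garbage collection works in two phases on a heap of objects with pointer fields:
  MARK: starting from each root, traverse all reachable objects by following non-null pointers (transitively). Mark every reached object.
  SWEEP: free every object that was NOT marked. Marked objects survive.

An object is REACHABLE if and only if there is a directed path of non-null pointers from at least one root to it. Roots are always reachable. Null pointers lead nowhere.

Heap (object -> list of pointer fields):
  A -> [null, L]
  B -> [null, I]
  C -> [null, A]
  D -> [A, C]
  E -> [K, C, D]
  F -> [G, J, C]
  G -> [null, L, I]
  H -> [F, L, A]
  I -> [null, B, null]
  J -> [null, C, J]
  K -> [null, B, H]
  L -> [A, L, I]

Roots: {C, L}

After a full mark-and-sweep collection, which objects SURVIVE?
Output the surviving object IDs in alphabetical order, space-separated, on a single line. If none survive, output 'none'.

Answer: A B C I L

Derivation:
Roots: C L
Mark C: refs=null A, marked=C
Mark L: refs=A L I, marked=C L
Mark A: refs=null L, marked=A C L
Mark I: refs=null B null, marked=A C I L
Mark B: refs=null I, marked=A B C I L
Unmarked (collected): D E F G H J K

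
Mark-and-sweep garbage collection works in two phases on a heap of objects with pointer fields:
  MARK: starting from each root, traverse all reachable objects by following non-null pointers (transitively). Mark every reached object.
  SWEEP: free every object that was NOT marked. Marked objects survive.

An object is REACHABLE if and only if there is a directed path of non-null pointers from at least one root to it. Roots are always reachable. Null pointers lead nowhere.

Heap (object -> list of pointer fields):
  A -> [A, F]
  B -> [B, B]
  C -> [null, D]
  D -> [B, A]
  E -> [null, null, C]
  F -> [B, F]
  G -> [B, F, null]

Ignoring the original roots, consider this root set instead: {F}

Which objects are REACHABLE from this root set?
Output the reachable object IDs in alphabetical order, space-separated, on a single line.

Answer: B F

Derivation:
Roots: F
Mark F: refs=B F, marked=F
Mark B: refs=B B, marked=B F
Unmarked (collected): A C D E G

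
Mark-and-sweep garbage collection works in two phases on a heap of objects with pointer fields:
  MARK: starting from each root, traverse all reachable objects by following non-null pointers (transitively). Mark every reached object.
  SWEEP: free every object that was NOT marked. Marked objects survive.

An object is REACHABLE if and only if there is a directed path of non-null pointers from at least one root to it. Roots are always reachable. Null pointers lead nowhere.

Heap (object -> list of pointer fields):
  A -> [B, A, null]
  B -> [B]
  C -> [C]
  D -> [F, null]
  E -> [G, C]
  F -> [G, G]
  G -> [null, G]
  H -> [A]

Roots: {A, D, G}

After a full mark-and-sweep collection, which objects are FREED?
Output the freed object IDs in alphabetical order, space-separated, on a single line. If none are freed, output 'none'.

Answer: C E H

Derivation:
Roots: A D G
Mark A: refs=B A null, marked=A
Mark D: refs=F null, marked=A D
Mark G: refs=null G, marked=A D G
Mark B: refs=B, marked=A B D G
Mark F: refs=G G, marked=A B D F G
Unmarked (collected): C E H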